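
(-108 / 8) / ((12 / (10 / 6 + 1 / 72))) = -121 / 64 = -1.89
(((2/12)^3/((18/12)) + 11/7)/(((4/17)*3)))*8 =60707/3402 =17.84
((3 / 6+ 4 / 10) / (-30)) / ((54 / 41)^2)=-1681 / 97200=-0.02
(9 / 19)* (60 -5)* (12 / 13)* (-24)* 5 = -712800 / 247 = -2885.83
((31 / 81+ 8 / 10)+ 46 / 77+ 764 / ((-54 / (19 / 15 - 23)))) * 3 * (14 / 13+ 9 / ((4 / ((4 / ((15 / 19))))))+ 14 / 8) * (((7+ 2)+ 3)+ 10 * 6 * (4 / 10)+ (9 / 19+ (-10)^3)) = -24188917340143 / 1901900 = -12718290.84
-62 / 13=-4.77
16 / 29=0.55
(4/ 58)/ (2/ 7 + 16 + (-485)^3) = -14/ 23159074069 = -0.00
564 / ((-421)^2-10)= 188 / 59077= 0.00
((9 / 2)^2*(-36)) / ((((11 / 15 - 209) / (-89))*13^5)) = -973215 / 1159919332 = -0.00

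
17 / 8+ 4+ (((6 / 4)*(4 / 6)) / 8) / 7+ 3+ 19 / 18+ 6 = 2041 / 126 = 16.20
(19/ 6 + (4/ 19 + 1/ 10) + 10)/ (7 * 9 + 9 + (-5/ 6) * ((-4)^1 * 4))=3841/ 24320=0.16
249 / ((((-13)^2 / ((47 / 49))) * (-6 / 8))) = -15604 / 8281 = -1.88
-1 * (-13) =13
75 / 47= 1.60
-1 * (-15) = 15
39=39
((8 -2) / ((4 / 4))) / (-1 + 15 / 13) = 39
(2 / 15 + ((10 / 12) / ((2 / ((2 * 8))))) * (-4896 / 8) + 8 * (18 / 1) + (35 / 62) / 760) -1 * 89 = -4024.87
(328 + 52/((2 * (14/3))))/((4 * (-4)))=-2335/112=-20.85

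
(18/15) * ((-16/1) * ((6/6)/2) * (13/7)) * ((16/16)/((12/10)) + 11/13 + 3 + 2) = -4168/35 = -119.09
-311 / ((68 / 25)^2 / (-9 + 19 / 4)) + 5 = 183.65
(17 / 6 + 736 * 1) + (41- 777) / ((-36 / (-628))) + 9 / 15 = -1088971 / 90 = -12099.68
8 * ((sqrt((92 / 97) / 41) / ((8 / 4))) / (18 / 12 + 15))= 16 * sqrt(91471) / 131241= 0.04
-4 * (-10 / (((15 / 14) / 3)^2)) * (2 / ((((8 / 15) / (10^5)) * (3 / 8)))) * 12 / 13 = 3763200000 / 13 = 289476923.08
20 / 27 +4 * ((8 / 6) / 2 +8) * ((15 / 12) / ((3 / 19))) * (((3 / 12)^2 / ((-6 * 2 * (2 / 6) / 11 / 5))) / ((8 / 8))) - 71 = -264479 / 864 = -306.11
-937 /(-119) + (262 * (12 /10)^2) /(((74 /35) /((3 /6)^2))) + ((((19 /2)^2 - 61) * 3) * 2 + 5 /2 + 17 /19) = 96782573 /418285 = 231.38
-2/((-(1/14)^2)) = 392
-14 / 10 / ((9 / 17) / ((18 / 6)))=-119 / 15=-7.93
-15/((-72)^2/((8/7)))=-5/1512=-0.00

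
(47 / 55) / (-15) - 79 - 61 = -115547 / 825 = -140.06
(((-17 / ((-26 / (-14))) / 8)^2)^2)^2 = 40213853471634241 / 13685690504052736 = 2.94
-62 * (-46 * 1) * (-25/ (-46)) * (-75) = -116250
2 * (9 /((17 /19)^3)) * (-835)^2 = 86080792950 /4913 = 17521024.41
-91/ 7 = -13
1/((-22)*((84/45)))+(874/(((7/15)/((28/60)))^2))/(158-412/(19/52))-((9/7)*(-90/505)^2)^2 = -3833161095201899/4133053524770632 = -0.93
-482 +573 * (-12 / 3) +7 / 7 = -2773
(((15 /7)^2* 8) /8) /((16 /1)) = 225 /784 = 0.29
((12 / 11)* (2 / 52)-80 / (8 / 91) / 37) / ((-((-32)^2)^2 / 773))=25104721 / 1387003904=0.02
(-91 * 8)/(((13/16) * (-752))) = 56/47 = 1.19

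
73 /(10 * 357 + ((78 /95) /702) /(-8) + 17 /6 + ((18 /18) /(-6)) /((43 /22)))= 0.02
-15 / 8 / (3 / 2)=-5 / 4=-1.25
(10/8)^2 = 25/16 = 1.56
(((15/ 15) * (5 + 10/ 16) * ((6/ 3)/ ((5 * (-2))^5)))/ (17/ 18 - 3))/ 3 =27/ 1480000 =0.00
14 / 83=0.17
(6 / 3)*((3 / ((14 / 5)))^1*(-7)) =-15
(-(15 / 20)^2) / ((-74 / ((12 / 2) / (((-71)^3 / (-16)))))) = 27 / 13242707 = 0.00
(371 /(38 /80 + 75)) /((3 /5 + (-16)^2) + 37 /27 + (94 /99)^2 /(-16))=2908936800 /152629490833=0.02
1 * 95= 95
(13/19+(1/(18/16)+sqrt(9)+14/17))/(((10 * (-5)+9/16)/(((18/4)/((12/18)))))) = -0.74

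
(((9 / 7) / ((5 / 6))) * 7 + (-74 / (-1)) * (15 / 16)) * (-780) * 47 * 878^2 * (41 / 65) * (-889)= 6352764065426646 / 5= 1270552813085329.20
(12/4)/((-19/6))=-0.95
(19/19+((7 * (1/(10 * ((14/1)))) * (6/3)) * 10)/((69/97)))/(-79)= -166/5451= -0.03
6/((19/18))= 108/19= 5.68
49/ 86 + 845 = 72719/ 86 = 845.57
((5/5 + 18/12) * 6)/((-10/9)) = -27/2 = -13.50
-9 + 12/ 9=-23/ 3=-7.67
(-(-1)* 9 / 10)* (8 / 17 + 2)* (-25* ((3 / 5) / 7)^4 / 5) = -0.00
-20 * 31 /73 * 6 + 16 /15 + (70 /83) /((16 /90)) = -16413199 /363540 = -45.15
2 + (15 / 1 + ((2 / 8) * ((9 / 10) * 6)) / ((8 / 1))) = 2747 / 160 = 17.17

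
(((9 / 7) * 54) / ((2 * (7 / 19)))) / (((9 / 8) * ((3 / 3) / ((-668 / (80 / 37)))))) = -6339654 / 245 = -25876.14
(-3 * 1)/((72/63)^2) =-147/64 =-2.30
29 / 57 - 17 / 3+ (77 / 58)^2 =-217021 / 63916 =-3.40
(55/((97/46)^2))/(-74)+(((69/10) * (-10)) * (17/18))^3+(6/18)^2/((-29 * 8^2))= -4827960542506855/17445640896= -276743.09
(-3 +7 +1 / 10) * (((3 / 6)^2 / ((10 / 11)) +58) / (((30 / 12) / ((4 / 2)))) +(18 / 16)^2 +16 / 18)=28796473 / 144000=199.98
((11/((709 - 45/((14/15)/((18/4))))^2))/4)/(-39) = -2156/7402423431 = -0.00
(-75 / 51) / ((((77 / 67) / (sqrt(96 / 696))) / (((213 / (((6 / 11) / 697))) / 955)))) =-975185*sqrt(29) / 38773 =-135.44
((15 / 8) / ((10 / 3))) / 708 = 3 / 3776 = 0.00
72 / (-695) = -72 / 695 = -0.10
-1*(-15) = 15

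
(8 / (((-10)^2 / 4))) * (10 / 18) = 8 / 45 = 0.18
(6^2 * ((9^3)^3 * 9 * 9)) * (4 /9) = 502096953744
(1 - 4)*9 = -27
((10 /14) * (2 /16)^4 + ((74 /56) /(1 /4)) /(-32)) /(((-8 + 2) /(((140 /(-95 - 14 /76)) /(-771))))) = 149815 /2855635968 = 0.00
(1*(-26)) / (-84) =13 / 42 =0.31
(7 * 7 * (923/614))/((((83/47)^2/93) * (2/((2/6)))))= 366.10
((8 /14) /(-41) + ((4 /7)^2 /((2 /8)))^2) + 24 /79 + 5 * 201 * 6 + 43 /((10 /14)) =236890130089 /38884195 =6092.20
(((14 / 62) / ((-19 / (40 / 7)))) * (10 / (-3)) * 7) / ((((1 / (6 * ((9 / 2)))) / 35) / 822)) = 1230906.62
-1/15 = -0.07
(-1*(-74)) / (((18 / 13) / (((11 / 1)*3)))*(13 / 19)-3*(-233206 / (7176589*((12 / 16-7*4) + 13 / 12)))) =2962.07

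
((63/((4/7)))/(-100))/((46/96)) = -1323/575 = -2.30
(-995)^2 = 990025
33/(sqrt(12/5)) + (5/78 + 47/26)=73/39 + 11*sqrt(15)/2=23.17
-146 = -146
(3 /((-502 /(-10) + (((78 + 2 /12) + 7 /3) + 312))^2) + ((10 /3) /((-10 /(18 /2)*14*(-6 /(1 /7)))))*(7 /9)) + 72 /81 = 489966625 /548753212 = 0.89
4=4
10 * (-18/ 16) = -45/ 4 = -11.25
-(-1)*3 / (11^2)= 3 / 121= 0.02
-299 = -299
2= 2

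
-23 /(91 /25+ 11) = -575 /366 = -1.57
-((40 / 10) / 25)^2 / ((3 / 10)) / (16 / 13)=-26 / 375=-0.07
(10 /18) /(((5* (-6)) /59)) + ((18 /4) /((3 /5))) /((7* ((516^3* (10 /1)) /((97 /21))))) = -9807135413 /8976022272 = -1.09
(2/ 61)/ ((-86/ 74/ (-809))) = 59866/ 2623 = 22.82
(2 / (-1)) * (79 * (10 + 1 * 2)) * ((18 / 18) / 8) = -237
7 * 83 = 581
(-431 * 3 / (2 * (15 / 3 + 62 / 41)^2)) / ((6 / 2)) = -5.08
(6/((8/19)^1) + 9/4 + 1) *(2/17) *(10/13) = 350/221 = 1.58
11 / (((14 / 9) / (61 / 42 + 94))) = 132297 / 196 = 674.98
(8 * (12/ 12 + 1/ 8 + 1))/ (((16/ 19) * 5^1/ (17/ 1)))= 68.64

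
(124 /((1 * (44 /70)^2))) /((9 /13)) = 493675 /1089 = 453.33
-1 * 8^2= -64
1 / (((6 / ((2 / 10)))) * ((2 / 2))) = 1 / 30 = 0.03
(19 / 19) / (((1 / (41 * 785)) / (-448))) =-14418880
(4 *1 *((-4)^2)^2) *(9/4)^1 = 2304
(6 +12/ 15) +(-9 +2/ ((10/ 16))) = 1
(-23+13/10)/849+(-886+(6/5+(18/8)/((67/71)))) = -1003918091/1137660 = -882.44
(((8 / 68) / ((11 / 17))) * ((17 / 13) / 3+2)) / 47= 190 / 20163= 0.01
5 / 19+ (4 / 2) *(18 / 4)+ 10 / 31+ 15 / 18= 36821 / 3534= 10.42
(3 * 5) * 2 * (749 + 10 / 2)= 22620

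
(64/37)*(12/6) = 128/37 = 3.46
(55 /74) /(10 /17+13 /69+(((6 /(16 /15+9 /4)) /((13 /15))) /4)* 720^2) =166900305 /60747686080018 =0.00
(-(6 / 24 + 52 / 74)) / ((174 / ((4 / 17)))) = -47 / 36482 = -0.00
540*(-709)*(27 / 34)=-5168610 / 17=-304035.88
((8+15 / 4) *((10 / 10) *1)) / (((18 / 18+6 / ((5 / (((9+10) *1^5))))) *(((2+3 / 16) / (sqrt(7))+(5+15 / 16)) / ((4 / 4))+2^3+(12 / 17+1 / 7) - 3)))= 10547270 / 250560153 - 279650 *sqrt(7) / 250560153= 0.04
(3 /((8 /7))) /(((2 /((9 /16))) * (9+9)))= 21 /512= 0.04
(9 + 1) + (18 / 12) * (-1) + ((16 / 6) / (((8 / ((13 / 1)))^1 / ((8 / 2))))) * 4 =467 / 6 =77.83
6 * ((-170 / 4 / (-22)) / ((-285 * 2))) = -17 / 836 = -0.02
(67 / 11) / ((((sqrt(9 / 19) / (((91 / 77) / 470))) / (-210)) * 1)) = -6097 * sqrt(19) / 5687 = -4.67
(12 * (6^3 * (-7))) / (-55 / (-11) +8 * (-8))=18144 / 59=307.53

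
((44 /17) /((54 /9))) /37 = 22 /1887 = 0.01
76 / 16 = 19 / 4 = 4.75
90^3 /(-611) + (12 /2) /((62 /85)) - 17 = -22765192 /18941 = -1201.90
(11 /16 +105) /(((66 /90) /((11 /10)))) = 5073 /32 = 158.53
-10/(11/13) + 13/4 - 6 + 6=-377/44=-8.57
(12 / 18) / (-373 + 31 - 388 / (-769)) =-769 / 393915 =-0.00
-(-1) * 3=3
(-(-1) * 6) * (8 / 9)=16 / 3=5.33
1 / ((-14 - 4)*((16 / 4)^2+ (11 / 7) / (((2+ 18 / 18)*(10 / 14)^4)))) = -625 / 202638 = -0.00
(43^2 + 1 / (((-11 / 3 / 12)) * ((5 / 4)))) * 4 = 406204 / 55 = 7385.53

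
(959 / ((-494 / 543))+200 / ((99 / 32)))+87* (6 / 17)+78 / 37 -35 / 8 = -118253322743 / 123047496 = -961.04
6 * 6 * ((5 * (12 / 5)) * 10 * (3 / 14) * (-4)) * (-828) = 21461760 / 7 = 3065965.71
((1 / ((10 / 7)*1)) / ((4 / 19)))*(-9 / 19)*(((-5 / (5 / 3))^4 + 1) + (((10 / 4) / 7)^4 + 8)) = -141.78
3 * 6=18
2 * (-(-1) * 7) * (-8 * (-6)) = 672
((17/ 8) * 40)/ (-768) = -85/ 768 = -0.11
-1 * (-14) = 14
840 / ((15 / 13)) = 728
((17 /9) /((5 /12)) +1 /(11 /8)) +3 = 1363 /165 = 8.26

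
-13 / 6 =-2.17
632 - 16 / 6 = 1888 / 3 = 629.33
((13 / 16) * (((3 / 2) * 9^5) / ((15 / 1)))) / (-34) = -767637 / 5440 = -141.11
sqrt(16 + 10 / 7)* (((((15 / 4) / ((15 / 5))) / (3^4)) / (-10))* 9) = -sqrt(854) / 504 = -0.06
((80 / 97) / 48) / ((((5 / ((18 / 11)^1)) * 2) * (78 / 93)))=93 / 27742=0.00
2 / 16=1 / 8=0.12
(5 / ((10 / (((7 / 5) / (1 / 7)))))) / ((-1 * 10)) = -49 / 100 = -0.49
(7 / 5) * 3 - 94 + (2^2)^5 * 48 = 245311 / 5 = 49062.20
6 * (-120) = -720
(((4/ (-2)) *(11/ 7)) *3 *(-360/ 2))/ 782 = 5940/ 2737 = 2.17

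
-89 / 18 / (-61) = 89 / 1098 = 0.08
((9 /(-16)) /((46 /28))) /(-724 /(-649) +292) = -5841 /5000384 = -0.00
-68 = -68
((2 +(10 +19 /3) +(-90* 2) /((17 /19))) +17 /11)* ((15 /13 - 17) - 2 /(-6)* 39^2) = -649405580 /7293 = -89045.05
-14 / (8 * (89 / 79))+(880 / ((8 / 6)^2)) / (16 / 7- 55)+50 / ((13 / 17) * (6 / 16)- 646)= -14126525661 / 1281776932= -11.02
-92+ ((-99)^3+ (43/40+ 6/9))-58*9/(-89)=-10363694639/10680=-970383.39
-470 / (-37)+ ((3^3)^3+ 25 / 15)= 2186408 / 111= 19697.37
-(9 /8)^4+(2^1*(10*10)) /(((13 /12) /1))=9745107 /53248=183.01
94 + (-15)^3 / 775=2779 / 31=89.65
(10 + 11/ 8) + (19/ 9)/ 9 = 7523/ 648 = 11.61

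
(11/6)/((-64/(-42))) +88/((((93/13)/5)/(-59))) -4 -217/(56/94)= -23783383/5952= -3995.86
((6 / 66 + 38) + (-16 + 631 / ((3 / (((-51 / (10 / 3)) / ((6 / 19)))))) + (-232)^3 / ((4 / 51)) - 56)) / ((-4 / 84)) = 735603868503 / 220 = 3343653947.74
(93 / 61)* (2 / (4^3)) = 93 / 1952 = 0.05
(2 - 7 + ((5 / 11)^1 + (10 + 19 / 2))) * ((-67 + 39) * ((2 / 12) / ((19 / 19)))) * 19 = -43757 / 33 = -1325.97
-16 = -16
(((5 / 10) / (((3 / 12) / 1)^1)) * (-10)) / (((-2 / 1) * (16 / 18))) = 45 / 4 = 11.25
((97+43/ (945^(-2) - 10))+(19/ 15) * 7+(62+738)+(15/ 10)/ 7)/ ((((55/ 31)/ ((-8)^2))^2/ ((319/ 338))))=48261994175233829888/ 43578498838875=1107472.62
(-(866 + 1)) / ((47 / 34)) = -29478 / 47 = -627.19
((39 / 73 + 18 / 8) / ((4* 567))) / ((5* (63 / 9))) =271 / 7726320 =0.00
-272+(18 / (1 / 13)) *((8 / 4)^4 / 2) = 1600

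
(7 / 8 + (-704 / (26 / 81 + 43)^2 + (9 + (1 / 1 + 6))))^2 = 21831792095757609 / 80191451881024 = 272.25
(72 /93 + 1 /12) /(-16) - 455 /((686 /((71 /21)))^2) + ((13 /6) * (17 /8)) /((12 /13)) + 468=1159070429977 /2450863968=472.92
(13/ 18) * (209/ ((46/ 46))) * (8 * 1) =10868/ 9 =1207.56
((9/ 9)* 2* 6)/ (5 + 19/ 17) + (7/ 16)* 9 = 1227/ 208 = 5.90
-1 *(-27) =27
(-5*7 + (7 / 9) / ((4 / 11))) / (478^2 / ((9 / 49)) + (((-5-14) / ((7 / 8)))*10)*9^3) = -8281 / 273589168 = -0.00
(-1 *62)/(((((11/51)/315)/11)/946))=-942244380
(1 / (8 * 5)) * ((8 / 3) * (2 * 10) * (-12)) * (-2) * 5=160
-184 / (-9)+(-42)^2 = 16060 / 9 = 1784.44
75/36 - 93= -1091/12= -90.92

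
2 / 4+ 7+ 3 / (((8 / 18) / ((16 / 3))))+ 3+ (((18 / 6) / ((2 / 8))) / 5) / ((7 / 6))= 3399 / 70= 48.56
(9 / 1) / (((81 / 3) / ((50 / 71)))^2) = 2500 / 408321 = 0.01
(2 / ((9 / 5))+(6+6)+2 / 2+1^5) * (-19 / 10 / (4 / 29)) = -9367 / 45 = -208.16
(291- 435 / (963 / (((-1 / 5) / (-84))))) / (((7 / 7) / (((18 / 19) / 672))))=7846495 / 19126464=0.41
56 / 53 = 1.06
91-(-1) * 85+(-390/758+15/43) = 2865572/16297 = 175.83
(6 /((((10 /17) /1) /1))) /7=51 /35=1.46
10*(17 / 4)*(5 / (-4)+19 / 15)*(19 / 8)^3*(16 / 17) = 6859 / 768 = 8.93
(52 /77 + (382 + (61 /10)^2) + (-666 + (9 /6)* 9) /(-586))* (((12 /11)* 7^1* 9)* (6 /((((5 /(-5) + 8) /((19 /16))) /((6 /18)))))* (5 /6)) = 81209217213 /9926840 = 8180.77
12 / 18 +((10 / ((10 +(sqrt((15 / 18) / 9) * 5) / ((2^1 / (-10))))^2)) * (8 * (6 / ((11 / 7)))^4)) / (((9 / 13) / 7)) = 512096256 * sqrt(30) / 190333 +3968919014 / 259545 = 30028.46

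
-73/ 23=-3.17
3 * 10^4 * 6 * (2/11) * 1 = 360000/11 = 32727.27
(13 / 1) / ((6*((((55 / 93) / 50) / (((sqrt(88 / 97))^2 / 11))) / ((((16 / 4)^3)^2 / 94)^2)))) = 67612180480 / 2357003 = 28685.66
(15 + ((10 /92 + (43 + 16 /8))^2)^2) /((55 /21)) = 77861589970353 /49252016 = 1580881.28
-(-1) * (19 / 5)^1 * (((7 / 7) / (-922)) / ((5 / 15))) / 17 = -0.00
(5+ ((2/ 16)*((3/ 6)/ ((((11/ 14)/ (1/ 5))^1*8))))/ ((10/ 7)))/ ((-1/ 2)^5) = -160.04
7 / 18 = 0.39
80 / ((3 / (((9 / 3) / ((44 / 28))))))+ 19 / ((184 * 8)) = 824529 / 16192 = 50.92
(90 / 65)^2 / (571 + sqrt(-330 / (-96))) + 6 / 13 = 136618314 / 293868523-432 * sqrt(55) / 293868523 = 0.46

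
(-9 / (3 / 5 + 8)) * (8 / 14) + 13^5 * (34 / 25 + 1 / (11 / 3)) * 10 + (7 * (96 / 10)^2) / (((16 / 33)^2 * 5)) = 2509220793127 / 413875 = 6062750.33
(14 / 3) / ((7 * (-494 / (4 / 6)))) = -2 / 2223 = -0.00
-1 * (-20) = 20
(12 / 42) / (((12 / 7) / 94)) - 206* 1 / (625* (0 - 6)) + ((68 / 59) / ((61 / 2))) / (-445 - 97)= 9583540254 / 609580625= 15.72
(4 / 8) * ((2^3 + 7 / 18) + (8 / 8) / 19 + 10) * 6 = 6307 / 114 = 55.32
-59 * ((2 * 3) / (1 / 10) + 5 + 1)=-3894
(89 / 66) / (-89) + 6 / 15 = 127 / 330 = 0.38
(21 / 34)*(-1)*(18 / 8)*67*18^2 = -1025703 / 34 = -30167.74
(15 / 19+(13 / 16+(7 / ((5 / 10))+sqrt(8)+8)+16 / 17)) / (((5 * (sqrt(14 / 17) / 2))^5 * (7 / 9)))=41616 * sqrt(119) / 7503125+19406367 * sqrt(238) / 570237500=0.59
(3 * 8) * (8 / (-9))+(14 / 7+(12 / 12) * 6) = -40 / 3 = -13.33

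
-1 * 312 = -312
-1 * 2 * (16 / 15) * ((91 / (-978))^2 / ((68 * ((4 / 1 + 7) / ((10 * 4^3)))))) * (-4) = 8479744 / 134146881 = 0.06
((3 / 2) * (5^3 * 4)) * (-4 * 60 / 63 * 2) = -40000 / 7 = -5714.29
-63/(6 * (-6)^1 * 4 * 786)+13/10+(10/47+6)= 22204573/2955360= 7.51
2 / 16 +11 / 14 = 51 / 56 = 0.91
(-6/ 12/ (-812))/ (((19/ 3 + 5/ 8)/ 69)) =207/ 33901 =0.01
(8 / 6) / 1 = 4 / 3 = 1.33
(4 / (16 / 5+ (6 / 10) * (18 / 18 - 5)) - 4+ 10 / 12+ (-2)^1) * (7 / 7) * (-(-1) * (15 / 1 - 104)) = 89 / 6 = 14.83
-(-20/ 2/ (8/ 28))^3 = 42875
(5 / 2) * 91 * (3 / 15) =91 / 2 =45.50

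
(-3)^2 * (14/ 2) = 63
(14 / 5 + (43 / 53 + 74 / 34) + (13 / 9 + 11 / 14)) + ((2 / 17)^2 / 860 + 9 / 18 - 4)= 4.52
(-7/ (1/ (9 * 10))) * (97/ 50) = -6111/ 5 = -1222.20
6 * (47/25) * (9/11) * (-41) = -104058/275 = -378.39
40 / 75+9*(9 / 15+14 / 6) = 26.93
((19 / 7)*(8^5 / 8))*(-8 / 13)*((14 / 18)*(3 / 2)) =-311296 / 39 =-7981.95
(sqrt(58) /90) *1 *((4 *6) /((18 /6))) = 0.68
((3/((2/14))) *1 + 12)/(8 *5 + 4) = 3/4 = 0.75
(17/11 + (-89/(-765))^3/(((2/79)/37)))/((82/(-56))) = -530439987098/201911403375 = -2.63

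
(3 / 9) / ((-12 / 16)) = -4 / 9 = -0.44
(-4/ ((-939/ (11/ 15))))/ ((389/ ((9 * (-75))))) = -660/ 121757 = -0.01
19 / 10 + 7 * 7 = 509 / 10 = 50.90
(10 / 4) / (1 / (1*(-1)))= -5 / 2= -2.50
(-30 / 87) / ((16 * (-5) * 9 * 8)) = 1 / 16704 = 0.00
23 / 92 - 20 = -79 / 4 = -19.75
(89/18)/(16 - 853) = -89/15066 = -0.01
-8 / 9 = -0.89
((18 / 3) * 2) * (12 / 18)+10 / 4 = 21 / 2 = 10.50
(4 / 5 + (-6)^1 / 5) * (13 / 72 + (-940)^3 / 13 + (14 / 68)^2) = 17282791811693 / 676260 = 25556430.68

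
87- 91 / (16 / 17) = -155 / 16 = -9.69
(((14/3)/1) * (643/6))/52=4501/468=9.62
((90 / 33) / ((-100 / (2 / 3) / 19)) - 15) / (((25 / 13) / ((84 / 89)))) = -921648 / 122375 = -7.53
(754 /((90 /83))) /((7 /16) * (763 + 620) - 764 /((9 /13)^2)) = -4505904 /6408475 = -0.70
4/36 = 1/9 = 0.11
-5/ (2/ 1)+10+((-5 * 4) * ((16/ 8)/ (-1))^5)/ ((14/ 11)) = 7145/ 14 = 510.36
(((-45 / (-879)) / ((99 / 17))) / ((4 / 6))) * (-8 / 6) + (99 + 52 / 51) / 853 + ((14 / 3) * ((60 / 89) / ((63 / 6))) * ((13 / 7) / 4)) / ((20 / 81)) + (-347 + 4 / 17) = -10077433656369 / 29116978429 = -346.10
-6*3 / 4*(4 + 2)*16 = -432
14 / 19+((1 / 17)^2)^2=1169313 / 1586899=0.74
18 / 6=3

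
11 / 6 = 1.83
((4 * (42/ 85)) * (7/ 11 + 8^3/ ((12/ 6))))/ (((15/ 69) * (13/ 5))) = 897.41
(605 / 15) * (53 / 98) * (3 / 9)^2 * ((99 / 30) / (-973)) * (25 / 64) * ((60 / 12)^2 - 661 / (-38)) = -0.14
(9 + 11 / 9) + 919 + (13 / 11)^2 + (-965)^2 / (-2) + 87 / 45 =-5060364631 / 10890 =-464679.95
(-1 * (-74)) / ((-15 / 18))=-88.80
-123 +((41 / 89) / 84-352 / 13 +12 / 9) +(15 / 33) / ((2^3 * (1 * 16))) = -148.73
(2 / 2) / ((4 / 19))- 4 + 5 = 23 / 4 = 5.75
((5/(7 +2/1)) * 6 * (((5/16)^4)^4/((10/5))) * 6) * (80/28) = 3814697265625/16140901064495857664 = 0.00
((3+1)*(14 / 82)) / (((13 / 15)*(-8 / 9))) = -945 / 1066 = -0.89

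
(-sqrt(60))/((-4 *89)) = sqrt(15)/178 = 0.02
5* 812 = 4060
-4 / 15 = -0.27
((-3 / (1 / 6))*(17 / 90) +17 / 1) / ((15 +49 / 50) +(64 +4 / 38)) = 12920 / 76081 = 0.17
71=71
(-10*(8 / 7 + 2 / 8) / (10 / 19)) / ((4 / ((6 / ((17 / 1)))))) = -2223 / 952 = -2.34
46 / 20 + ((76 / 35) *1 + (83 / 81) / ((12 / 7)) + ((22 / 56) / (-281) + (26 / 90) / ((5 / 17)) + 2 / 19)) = 1397494531 / 227040975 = 6.16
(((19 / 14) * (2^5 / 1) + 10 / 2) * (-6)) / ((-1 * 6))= 339 / 7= 48.43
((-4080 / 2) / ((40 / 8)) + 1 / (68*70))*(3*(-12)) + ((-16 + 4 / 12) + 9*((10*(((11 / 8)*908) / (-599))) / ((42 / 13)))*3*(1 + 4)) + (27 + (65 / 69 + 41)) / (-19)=2148986274224 / 155748985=13797.75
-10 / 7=-1.43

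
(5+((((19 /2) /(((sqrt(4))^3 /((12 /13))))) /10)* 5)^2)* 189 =10835181 /10816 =1001.77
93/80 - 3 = -147/80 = -1.84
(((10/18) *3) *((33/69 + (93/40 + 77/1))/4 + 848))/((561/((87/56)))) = 8420701/2102016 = 4.01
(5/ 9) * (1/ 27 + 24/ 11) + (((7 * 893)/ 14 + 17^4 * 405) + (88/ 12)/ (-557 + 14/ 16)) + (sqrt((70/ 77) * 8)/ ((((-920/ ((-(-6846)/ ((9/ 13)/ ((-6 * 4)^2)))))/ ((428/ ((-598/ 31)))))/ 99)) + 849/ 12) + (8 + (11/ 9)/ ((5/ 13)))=2681807582147927/ 79281180 + 13079912832 * sqrt(55)/ 2645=70500723.59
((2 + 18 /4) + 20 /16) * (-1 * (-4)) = 31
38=38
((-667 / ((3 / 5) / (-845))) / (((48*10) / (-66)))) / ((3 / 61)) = -2626289.34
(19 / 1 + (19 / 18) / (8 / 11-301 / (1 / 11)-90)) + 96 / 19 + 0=307673107 / 12791826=24.05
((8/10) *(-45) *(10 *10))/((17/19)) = -68400/17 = -4023.53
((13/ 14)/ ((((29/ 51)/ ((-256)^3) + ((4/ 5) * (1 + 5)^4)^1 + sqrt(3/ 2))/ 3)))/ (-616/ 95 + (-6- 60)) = -17576943723492567574118400/ 474181478507552546606451784901 + 8476535360757694464000 * sqrt(6)/ 474181478507552546606451784901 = -0.00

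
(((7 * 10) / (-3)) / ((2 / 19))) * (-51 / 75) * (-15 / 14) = -161.50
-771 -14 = -785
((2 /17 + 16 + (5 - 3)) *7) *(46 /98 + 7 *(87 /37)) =1350448 /629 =2146.98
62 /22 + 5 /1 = 7.82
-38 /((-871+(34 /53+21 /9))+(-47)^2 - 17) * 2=-3021 /52628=-0.06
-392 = -392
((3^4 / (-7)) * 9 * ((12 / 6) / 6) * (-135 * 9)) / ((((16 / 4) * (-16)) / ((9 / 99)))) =-295245 / 4928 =-59.91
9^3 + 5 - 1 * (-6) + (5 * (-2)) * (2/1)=720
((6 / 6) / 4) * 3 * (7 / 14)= 3 / 8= 0.38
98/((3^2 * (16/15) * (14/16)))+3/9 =12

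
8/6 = 4/3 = 1.33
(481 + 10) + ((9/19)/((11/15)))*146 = 122329/209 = 585.31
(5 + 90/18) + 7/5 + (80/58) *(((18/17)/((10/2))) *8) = 33861/2465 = 13.74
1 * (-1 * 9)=-9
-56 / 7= -8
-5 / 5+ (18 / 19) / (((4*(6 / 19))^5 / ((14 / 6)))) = -414857 / 1327104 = -0.31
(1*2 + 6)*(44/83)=352/83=4.24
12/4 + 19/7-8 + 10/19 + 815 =108161/133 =813.24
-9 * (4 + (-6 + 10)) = -72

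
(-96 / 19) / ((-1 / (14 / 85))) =1344 / 1615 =0.83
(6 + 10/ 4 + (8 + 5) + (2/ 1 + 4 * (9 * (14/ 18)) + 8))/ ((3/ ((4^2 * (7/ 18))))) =3332/ 27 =123.41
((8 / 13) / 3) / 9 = 8 / 351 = 0.02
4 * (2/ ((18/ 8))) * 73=2336/ 9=259.56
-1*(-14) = 14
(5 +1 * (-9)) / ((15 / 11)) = -44 / 15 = -2.93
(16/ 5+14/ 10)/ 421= 23/ 2105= 0.01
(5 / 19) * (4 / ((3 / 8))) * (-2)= -320 / 57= -5.61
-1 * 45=-45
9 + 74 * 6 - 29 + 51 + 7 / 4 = 1907 / 4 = 476.75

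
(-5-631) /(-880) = 159 /220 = 0.72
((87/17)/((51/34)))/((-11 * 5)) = -58/935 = -0.06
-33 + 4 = -29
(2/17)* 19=38/17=2.24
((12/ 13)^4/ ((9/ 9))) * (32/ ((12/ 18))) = 995328/ 28561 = 34.85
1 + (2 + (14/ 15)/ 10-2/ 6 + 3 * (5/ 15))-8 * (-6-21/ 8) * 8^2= 110494/ 25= 4419.76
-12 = -12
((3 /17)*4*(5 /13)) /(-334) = -30 /36907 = -0.00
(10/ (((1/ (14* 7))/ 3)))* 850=2499000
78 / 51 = 26 / 17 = 1.53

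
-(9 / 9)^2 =-1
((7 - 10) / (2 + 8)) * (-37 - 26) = 189 / 10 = 18.90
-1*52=-52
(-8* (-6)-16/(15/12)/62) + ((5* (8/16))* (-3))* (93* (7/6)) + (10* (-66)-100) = -946093/620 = -1525.96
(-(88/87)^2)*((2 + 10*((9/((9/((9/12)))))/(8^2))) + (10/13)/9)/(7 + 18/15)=-19957135/72616986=-0.27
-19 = -19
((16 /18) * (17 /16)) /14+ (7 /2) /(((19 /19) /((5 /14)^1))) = 83 /63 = 1.32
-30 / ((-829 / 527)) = 15810 / 829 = 19.07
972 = 972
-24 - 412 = -436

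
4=4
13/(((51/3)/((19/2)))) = 247/34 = 7.26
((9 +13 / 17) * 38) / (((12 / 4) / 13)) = 82004 / 51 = 1607.92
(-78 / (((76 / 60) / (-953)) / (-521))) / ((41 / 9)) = -5228281890 / 779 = -6711530.03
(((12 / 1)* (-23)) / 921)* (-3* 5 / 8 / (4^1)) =345 / 2456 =0.14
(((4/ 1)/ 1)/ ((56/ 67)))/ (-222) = -67/ 3108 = -0.02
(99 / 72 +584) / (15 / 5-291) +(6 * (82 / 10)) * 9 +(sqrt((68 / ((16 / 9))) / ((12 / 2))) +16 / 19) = sqrt(102) / 4 +32219833 / 72960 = 444.13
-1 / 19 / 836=-1 / 15884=-0.00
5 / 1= 5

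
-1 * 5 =-5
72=72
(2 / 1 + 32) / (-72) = -17 / 36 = -0.47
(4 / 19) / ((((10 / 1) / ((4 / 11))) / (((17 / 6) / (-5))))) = -0.00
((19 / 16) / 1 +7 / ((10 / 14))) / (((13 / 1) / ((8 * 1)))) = 879 / 130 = 6.76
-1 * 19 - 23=-42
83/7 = 11.86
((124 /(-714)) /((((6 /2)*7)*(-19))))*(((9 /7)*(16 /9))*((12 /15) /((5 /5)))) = 3968 /4985505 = 0.00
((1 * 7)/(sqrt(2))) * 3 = 21 * sqrt(2)/2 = 14.85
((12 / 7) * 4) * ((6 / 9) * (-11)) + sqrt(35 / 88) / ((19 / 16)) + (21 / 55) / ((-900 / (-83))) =-5803933 / 115500 + 4 * sqrt(770) / 209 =-49.72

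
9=9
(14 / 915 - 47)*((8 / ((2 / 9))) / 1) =-515892 / 305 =-1691.45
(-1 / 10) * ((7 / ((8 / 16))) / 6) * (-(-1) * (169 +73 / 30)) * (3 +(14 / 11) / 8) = -5004139 / 39600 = -126.37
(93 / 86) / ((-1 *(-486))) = 31 / 13932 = 0.00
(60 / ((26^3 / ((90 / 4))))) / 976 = 675 / 8577088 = 0.00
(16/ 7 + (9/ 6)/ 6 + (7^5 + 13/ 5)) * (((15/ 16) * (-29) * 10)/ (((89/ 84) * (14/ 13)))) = -4005869.13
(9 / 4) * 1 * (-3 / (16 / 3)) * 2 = -81 / 32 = -2.53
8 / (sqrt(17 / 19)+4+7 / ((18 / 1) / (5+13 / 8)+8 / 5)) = 1.22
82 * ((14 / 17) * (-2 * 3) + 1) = -5494 / 17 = -323.18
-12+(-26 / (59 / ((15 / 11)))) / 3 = -7918 / 649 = -12.20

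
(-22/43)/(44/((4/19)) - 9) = -11/4300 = -0.00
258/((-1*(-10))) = 129/5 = 25.80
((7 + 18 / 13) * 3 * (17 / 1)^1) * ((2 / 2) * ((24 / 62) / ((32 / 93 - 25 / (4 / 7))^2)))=297784512 / 3389432917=0.09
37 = 37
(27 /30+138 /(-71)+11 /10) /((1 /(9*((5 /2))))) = 90 /71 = 1.27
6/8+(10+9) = 79/4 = 19.75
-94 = -94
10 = 10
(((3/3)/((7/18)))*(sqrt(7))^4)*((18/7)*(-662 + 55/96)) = -1714419/8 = -214302.38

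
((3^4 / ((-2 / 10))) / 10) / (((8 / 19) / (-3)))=4617 / 16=288.56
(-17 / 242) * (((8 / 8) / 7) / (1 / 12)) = -102 / 847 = -0.12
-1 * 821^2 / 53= -12717.75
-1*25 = -25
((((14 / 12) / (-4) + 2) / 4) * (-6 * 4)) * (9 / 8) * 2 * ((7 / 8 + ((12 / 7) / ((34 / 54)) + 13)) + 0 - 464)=157167063 / 15232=10318.22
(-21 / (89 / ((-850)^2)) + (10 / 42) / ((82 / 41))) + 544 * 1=-635211083 / 3738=-169933.41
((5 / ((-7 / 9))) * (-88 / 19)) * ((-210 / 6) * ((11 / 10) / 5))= -4356 / 19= -229.26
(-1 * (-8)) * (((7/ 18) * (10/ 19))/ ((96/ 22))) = 385/ 1026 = 0.38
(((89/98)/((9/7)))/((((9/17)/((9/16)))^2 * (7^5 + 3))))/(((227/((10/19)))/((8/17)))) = 1513/29232616896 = 0.00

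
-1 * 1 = -1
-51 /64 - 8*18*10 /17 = -93027 /1088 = -85.50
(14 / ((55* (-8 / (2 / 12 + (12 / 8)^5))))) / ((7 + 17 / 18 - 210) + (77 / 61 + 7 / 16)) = 190869 / 154873400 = 0.00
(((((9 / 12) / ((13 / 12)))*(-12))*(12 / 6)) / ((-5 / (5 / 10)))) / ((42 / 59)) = 2.33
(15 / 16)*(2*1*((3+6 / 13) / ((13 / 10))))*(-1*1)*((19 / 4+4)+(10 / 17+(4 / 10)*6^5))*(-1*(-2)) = -715979925 / 22984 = -31151.23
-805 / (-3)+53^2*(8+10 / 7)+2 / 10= 2809106 / 105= 26753.39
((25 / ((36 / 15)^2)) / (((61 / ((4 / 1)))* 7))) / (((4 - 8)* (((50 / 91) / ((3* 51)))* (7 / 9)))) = -49725 / 13664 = -3.64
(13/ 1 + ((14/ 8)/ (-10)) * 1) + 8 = 833/ 40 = 20.82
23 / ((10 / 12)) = 138 / 5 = 27.60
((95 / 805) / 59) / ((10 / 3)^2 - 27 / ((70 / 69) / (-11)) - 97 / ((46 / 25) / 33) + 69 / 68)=-58140 / 41704982549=-0.00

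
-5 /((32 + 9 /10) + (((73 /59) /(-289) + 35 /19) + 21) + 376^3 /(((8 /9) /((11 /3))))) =-16198450 /710380535818711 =-0.00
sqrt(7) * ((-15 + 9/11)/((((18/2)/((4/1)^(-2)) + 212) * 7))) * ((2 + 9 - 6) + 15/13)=-240 * sqrt(7)/6853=-0.09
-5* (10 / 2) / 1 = -25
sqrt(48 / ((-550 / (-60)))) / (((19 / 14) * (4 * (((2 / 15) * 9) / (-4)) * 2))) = -14 * sqrt(110) / 209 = -0.70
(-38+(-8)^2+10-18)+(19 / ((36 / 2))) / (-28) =17.96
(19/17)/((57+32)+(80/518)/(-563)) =2770523/220620441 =0.01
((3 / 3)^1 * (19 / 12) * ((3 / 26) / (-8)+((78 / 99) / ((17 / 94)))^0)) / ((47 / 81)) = 105165 / 39104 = 2.69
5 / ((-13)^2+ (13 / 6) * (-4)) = 15 / 481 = 0.03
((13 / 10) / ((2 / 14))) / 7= 13 / 10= 1.30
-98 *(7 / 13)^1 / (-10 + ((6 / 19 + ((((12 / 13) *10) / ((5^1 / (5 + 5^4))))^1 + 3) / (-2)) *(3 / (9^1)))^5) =1552442444408128 / 8134634586202082747794115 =0.00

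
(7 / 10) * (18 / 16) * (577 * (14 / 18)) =28273 / 80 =353.41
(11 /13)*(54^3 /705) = 577368 /3055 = 188.99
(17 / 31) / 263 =17 / 8153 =0.00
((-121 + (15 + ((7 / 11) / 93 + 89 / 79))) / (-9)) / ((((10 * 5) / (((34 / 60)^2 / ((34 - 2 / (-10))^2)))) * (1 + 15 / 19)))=72037517 / 2014913280600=0.00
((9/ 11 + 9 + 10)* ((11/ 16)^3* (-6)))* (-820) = 8111235/ 256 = 31684.51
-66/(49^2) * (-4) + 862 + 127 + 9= 2396462/2401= 998.11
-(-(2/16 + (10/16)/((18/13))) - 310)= 44723/144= 310.58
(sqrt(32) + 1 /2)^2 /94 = 2*sqrt(2) /47 + 129 /376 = 0.40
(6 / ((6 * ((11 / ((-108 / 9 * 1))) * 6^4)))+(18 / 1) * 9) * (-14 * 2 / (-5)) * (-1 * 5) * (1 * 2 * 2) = -5388740 / 297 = -18143.91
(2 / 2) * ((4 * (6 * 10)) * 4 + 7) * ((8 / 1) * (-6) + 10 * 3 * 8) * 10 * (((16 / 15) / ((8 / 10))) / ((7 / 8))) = 19804160 / 7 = 2829165.71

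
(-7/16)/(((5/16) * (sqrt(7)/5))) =-sqrt(7) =-2.65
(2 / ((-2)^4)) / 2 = 1 / 16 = 0.06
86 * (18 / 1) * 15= 23220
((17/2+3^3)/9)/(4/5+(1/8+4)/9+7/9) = 1420/733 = 1.94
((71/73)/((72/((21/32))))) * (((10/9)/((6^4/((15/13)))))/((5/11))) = 0.00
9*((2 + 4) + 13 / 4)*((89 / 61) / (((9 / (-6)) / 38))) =-187701 / 61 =-3077.07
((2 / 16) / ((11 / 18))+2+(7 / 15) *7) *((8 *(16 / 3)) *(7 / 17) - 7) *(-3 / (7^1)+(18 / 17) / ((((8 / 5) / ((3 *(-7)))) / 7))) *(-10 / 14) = 55981333 / 13872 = 4035.56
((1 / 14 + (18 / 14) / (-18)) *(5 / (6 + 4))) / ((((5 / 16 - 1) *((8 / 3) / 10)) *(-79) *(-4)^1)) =0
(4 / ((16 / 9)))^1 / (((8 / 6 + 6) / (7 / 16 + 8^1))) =3645 / 1408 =2.59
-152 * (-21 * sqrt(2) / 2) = 1596 * sqrt(2) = 2257.08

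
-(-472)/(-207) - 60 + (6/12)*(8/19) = -244120/3933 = -62.07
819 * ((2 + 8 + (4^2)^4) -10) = 53673984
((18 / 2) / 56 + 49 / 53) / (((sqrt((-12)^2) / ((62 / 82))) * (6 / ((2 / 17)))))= 99851 / 74473056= 0.00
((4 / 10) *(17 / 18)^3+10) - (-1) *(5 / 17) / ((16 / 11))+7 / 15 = 10911631 / 991440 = 11.01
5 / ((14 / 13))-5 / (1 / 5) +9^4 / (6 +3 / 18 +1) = 538869 / 602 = 895.13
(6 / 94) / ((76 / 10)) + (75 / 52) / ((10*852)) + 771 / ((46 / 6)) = 61012071479 / 606639904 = 100.57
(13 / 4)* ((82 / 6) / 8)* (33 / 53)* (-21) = -72.60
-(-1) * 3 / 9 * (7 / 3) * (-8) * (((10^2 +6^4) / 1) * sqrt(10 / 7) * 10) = -111680 * sqrt(70) / 9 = -103820.21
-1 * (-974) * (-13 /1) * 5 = -63310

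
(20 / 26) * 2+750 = 9770 / 13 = 751.54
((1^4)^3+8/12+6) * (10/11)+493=16499/33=499.97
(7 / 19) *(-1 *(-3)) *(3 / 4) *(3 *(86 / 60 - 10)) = -16191 / 760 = -21.30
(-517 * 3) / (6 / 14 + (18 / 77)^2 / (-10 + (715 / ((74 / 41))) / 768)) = -1652208253465 / 450399379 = -3668.32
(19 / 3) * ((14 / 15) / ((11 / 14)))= 7.52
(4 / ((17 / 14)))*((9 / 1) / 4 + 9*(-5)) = -2394 / 17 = -140.82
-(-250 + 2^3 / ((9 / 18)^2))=218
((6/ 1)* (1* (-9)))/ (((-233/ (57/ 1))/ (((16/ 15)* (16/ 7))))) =262656/ 8155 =32.21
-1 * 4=-4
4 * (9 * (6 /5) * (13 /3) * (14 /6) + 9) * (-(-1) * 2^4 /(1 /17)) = 643008 /5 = 128601.60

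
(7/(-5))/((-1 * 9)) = 7/45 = 0.16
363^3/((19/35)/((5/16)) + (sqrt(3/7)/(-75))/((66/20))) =1381153244625 *sqrt(21)/150961186 + 2078359402511700/75480593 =27576943.15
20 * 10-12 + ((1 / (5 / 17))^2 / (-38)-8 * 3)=155511 / 950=163.70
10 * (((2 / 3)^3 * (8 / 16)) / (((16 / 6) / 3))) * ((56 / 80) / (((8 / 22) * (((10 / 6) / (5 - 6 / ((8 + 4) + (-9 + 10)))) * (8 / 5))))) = 5.46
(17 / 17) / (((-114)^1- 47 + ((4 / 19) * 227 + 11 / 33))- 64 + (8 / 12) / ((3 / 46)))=-171 / 28498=-0.01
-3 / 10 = -0.30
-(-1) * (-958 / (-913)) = 958 / 913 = 1.05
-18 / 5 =-3.60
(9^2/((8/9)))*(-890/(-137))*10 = 1622025/274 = 5919.80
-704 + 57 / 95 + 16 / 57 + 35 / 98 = -2804021 / 3990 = -702.76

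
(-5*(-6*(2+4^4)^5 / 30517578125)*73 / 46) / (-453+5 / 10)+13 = 1150886518634491 / 127044677734375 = 9.06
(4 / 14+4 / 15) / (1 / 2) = 116 / 105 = 1.10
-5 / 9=-0.56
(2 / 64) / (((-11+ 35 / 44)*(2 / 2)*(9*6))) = -11 / 193968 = -0.00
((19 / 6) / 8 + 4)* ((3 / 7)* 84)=633 / 4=158.25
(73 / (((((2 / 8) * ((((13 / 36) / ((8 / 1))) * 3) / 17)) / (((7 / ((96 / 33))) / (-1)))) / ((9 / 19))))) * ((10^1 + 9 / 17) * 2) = -217330344 / 247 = -879879.94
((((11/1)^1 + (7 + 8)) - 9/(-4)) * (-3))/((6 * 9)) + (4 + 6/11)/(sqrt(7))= -113/72 + 50 * sqrt(7)/77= 0.15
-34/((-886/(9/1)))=153/443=0.35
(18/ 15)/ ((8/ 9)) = 27/ 20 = 1.35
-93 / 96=-31 / 32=-0.97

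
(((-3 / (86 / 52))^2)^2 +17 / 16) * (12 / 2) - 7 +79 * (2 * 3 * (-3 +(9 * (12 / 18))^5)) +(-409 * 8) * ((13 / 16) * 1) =100698946505031 / 27350408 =3681807.84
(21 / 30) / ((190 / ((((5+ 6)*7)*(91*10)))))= 49049 / 190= 258.15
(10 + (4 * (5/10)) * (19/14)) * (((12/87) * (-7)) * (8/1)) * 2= -5696/29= -196.41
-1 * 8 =-8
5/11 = 0.45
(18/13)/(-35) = -18/455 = -0.04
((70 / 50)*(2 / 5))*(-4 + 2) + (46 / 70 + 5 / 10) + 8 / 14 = 213 / 350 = 0.61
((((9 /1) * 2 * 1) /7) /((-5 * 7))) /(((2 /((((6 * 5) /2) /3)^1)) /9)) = -81 /49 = -1.65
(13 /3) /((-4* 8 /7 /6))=-91 /16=-5.69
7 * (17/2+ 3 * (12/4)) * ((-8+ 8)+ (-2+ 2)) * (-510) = 0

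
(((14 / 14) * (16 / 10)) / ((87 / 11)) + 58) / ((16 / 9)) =37977 / 1160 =32.74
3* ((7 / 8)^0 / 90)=1 / 30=0.03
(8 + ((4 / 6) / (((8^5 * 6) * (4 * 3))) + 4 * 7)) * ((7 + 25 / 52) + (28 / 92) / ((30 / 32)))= 3567994511513 / 12697731072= 280.99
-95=-95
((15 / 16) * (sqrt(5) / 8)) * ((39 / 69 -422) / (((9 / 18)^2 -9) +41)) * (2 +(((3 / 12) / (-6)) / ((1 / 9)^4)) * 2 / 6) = 1502415 * sqrt(5) / 11008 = 305.19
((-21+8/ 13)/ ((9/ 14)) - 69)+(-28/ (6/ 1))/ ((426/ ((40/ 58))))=-24263017/ 240903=-100.72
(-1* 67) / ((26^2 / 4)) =-0.40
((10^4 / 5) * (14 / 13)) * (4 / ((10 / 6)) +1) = 95200 / 13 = 7323.08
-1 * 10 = -10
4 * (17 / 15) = 68 / 15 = 4.53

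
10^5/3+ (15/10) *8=100036/3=33345.33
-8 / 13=-0.62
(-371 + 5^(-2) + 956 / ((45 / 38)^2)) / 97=125854 / 39285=3.20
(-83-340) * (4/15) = -564/5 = -112.80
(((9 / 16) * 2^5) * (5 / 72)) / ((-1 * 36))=-5 / 144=-0.03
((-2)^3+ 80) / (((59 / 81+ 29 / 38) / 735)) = 162887760 / 4591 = 35479.80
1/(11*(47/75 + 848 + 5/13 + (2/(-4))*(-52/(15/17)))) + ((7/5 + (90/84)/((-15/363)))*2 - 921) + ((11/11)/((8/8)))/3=-959324369621/989275980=-969.72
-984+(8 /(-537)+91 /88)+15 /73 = -3390268253 /3449688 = -982.78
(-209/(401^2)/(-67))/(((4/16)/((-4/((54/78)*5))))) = -43472/484815015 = -0.00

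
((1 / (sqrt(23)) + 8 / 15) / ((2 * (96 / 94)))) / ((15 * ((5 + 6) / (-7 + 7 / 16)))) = -329 / 31680- 329 * sqrt(23) / 388608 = -0.01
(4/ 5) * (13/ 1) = 52/ 5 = 10.40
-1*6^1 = -6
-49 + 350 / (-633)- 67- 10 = -80108 / 633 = -126.55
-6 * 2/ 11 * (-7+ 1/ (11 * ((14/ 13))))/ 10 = 639/ 847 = 0.75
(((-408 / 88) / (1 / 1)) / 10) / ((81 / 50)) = -85 / 297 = -0.29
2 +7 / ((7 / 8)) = 10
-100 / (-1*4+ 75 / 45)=300 / 7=42.86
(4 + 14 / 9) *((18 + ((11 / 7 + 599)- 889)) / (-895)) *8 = 50480 / 3759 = 13.43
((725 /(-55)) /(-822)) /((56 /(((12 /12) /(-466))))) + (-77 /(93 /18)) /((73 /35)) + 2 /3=-3459489010631 /533977552416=-6.48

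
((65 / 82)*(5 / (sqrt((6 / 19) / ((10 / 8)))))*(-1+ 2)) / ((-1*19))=-325*sqrt(570) / 18696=-0.42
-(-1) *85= 85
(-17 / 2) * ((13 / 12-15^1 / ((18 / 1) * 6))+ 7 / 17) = -415 / 36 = -11.53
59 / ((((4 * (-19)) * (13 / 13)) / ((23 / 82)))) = -1357 / 6232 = -0.22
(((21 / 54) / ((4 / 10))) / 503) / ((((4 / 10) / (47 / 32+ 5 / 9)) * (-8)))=-102025 / 83441664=-0.00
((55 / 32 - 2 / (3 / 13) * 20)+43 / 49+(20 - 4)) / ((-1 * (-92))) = -727883 / 432768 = -1.68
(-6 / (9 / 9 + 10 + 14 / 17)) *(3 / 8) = -51 / 268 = -0.19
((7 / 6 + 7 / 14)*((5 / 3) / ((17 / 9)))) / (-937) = -25 / 15929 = -0.00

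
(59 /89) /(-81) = -59 /7209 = -0.01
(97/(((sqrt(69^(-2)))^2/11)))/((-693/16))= -821008/7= -117286.86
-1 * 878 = -878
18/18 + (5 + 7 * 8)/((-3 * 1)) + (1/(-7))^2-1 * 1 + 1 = -2839/147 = -19.31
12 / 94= 6 / 47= 0.13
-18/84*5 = -1.07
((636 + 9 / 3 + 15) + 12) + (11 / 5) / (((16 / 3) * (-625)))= 33299967 / 50000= 666.00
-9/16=-0.56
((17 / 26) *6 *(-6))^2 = 93636 / 169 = 554.06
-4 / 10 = -2 / 5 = -0.40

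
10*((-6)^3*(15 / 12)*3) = -8100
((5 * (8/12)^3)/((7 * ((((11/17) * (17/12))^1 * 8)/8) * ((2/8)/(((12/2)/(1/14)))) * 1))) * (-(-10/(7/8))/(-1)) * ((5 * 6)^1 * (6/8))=-1536000/77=-19948.05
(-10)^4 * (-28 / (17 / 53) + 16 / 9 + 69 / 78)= -1683325000 / 1989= -846317.24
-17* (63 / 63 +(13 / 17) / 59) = -1016 / 59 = -17.22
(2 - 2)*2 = 0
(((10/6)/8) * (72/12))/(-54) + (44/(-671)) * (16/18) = -1073/13176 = -0.08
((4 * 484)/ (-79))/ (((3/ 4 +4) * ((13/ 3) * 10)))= -11616/ 97565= -0.12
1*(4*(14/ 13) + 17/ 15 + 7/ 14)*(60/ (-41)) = -4634/ 533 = -8.69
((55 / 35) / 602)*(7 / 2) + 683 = 822343 / 1204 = 683.01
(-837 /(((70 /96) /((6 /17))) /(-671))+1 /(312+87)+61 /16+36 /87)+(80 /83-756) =354087230696569 /1306134480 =271095.54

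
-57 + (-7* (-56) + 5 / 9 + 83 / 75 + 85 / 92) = 6988033 / 20700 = 337.59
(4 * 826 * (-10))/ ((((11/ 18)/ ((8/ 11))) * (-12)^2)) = -33040/ 121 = -273.06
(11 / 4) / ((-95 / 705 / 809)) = -1254759 / 76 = -16509.99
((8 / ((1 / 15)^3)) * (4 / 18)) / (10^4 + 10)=600 / 1001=0.60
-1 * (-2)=2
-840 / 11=-76.36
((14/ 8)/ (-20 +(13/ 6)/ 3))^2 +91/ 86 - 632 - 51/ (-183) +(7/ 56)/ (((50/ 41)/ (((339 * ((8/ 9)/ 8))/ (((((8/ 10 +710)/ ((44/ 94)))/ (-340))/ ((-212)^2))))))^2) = 957719809232043427999239789089/ 79310431444248155772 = 12075584406.64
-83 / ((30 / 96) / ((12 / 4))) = -3984 / 5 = -796.80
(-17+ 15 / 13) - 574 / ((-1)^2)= -7668 / 13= -589.85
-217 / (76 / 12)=-651 / 19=-34.26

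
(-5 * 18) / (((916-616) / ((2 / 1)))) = -3 / 5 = -0.60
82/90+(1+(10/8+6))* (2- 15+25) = 4496/45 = 99.91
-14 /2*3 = -21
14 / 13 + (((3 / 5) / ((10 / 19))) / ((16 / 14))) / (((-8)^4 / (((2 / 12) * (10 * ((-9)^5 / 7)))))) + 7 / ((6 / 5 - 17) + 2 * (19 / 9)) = -6550590343 / 2219376640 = -2.95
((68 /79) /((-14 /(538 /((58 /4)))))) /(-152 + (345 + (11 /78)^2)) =-222577056 /18832778321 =-0.01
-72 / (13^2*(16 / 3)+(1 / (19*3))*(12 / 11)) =-11286 / 141287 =-0.08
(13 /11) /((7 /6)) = 78 /77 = 1.01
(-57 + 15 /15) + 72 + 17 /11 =193 /11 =17.55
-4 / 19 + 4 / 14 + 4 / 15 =682 / 1995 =0.34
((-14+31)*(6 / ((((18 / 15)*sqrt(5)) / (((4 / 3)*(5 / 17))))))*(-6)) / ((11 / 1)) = -40*sqrt(5) / 11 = -8.13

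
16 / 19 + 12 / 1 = 244 / 19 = 12.84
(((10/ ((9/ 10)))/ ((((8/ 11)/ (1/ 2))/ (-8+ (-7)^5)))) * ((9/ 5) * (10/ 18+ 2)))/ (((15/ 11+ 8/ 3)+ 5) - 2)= -77993575/ 928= -84044.80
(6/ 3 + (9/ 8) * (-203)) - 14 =-1923/ 8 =-240.38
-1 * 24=-24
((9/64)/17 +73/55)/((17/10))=79919/101728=0.79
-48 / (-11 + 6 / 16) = 384 / 85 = 4.52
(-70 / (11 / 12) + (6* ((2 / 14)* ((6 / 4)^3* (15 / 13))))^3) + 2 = -19721201867 / 530513984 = -37.17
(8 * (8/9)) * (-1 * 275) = -17600/9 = -1955.56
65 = 65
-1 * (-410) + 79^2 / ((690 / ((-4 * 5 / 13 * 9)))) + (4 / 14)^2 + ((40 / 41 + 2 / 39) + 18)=547597844 / 1802073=303.87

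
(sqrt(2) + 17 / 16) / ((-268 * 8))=-sqrt(2) / 2144 - 17 / 34304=-0.00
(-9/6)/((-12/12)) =3/2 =1.50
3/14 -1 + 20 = 19.21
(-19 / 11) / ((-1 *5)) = 19 / 55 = 0.35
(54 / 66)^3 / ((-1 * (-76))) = 729 / 101156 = 0.01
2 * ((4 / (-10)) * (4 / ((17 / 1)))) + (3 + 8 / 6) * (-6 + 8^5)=36201962 / 255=141968.48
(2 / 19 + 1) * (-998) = -1103.05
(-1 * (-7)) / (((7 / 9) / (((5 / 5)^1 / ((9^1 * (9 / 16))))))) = 16 / 9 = 1.78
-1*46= -46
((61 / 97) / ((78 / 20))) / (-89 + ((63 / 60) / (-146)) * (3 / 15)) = -8906000 / 4915709643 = -0.00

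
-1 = -1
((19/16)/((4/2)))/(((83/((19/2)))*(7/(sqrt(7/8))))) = 361*sqrt(14)/148736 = 0.01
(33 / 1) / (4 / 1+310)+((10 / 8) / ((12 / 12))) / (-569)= 36769 / 357332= 0.10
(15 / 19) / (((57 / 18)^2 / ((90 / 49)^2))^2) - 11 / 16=-136609063504289 / 228387487860784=-0.60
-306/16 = -153/8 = -19.12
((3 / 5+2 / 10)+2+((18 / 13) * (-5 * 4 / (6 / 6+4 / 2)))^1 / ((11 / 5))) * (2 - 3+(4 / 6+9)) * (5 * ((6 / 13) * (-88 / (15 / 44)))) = 1405184 / 195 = 7206.07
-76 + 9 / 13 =-979 / 13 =-75.31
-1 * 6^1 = -6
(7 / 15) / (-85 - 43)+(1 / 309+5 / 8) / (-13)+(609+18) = 1611808147 / 2570880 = 626.95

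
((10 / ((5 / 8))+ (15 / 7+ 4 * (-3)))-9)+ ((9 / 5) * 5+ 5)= 78 / 7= 11.14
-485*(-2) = 970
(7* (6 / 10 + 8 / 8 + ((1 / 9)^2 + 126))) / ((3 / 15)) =361781 / 81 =4466.43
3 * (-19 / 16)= -57 / 16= -3.56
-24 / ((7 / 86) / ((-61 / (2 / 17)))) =1070184 / 7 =152883.43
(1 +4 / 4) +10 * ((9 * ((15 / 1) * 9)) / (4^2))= 6091 / 8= 761.38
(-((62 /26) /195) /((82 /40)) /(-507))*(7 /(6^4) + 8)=321625 /3414638916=0.00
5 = 5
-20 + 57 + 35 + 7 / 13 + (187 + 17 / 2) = 268.04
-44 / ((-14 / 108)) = 2376 / 7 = 339.43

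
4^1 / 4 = 1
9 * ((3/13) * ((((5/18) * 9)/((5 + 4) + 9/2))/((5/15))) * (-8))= -120/13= -9.23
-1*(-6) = 6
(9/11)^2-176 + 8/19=-402117/2299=-174.91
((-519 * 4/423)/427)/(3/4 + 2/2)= -2768/421449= -0.01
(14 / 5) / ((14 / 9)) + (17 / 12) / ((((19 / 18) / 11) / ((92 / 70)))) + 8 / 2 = 3352 / 133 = 25.20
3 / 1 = 3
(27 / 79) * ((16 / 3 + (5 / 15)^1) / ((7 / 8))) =2.21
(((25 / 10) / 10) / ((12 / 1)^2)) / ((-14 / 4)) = -1 / 2016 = -0.00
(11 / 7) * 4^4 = 2816 / 7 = 402.29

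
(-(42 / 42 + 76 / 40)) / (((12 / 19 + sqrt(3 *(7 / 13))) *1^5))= 14326 / 9515-10469 *sqrt(273) / 57090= -1.52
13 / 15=0.87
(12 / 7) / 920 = 3 / 1610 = 0.00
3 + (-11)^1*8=-85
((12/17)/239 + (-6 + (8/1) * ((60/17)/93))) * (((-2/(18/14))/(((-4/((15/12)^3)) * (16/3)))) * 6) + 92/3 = 4991688487/193463808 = 25.80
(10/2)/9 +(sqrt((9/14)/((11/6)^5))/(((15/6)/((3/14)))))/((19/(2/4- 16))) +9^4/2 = 3281.04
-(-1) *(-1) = -1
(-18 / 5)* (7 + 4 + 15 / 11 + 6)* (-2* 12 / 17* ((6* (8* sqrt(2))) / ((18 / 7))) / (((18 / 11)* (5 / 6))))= 542976* sqrt(2) / 425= 1806.79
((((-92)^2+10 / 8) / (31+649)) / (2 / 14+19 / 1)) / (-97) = -237027 / 35354560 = -0.01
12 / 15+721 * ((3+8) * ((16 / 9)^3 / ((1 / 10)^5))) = 16242688002916 / 3645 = 4456155830.70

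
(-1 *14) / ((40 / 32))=-56 / 5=-11.20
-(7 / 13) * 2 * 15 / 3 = -70 / 13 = -5.38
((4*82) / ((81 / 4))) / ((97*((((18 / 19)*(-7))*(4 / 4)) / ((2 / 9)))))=-0.01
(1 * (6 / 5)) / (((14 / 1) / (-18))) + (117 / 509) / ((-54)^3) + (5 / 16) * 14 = 2.83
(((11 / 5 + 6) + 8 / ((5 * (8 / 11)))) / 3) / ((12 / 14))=182 / 45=4.04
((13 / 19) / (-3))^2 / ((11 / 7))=1183 / 35739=0.03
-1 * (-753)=753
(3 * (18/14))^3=19683/343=57.38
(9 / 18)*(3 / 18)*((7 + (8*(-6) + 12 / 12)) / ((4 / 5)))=-25 / 6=-4.17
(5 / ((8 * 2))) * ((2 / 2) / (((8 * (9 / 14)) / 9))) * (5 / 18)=175 / 1152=0.15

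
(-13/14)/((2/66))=-429/14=-30.64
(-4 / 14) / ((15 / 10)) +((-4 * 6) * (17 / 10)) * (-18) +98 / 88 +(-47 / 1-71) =2852033 / 4620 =617.32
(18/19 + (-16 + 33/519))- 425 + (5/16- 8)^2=-320509441/841472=-380.89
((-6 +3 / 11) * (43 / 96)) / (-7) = 129 / 352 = 0.37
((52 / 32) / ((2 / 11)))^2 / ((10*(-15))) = -0.53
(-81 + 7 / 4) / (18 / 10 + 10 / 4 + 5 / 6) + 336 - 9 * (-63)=273369 / 308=887.56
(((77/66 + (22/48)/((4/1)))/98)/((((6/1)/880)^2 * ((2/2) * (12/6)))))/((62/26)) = 1612325/27342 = 58.97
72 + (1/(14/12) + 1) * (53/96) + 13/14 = 49697/672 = 73.95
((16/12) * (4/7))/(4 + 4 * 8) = 0.02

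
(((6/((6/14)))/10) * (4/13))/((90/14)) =196/2925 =0.07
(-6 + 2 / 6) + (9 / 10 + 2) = -83 / 30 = -2.77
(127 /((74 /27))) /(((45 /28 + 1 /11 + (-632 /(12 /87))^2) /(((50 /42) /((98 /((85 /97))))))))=1781175 /75812217629561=0.00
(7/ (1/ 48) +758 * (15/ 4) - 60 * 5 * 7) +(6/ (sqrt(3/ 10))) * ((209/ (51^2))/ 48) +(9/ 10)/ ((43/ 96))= 209 * sqrt(30)/ 62424 +464619/ 430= 1080.53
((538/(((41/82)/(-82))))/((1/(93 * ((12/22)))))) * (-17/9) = 92996528/11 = 8454229.82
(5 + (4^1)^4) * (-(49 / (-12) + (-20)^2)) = -413337 / 4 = -103334.25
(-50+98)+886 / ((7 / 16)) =14512 / 7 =2073.14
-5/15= -1/3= -0.33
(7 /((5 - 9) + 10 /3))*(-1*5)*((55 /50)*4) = 231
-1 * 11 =-11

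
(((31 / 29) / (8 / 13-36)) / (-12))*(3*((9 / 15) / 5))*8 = 1209 / 166750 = 0.01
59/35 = 1.69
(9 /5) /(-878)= -9 /4390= -0.00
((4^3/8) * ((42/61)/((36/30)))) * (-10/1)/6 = -1400/183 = -7.65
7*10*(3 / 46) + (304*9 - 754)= 45691 / 23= 1986.57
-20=-20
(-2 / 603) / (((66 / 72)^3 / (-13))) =4992 / 89177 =0.06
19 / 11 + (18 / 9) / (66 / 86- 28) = 21303 / 12881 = 1.65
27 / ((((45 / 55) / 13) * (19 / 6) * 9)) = 286 / 19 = 15.05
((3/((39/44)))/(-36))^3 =-1331/1601613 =-0.00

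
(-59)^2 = 3481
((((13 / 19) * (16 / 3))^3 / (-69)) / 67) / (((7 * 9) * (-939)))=8998912 / 50647102217523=0.00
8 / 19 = 0.42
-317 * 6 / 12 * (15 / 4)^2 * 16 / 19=-71325 / 38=-1876.97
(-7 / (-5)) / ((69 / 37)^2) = 9583 / 23805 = 0.40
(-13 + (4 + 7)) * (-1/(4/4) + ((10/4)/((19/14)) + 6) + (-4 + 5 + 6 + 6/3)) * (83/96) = -24983/912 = -27.39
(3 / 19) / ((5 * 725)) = 3 / 68875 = 0.00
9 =9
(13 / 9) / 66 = 13 / 594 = 0.02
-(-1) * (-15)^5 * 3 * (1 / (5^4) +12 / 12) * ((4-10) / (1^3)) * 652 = 8926284240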